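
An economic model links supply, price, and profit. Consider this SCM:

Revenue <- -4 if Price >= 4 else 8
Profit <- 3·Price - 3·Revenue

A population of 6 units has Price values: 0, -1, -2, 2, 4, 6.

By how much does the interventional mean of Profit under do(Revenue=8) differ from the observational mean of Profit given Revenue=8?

do(Revenue=8) breaks Revenue's dependence on Price. With Revenue=8 fixed, Profit across the units is -24, -27, -30, -18, -12, -6, mean -19.5.
E[Profit|Revenue=8] averages over only the 4 units with Revenue=8 (Price = 0, -1, -2, 2): Profit = -24, -27, -30, -18, mean -24.75.
Difference = -19.5 − (-24.75) = 5.25.

5.25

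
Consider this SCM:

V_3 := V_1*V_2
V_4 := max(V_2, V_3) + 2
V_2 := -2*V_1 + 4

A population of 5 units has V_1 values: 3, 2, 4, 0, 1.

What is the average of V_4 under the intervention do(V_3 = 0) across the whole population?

3.2

do(V_3=0) breaks V_3's dependence on V_1. With V_3=0 fixed, V_4 across the units is 2, 2, 2, 6, 4, mean 3.2.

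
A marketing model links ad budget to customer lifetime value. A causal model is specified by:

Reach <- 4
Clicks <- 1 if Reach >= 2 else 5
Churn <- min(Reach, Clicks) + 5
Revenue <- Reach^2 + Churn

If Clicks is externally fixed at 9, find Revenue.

25

Under do(Clicks=9), the mechanism Clicks <- 1 if Reach >= 2 else 5 is discarded; Clicks is fixed at 9.
Churn = min(Reach, Clicks) + 5  [with Reach=4, Clicks=9]  = 9
Revenue = Reach^2 + Churn  [with Reach=4, Churn=9]  = 25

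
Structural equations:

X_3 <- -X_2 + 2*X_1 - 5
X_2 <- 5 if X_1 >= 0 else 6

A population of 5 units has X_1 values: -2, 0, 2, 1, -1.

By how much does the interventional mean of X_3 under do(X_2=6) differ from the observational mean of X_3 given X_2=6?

The intervention sets X_2=6 in all 5 units regardless of X_1. Recomputing X_3 per unit gives -15, -11, -7, -9, -13; average -11.
Observing X_2=6 restricts to units where X_2's equation naturally yields 6: X_1 ∈ {-2, -1}. In that subpopulation X_3 = -15, -13, mean -14.
Difference = -11 − (-14) = 3.

3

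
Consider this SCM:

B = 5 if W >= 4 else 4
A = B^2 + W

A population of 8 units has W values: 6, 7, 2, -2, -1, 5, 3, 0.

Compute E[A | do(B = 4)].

18.5

Under do(B=4), B's equation is replaced by B=4 for every unit. Per-unit A: 22, 23, 18, 14, 15, 21, 19, 16. Mean = 18.5.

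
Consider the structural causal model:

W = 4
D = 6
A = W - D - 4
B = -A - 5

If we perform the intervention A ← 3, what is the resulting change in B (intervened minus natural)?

-9

The intervention breaks the incoming arrows to A: A = W - D - 4 no longer applies, and A = 3.
B = -A - 5  [with A=3]  = -8
Without intervention: A = W - D - 4  [with W=4, D=6]  = -6; B = -A - 5  [with A=-6]  = 1.
Change = -8 − 1 = -9.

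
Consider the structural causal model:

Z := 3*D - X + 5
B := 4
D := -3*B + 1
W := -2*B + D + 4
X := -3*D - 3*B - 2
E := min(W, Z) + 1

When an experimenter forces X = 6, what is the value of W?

-15

do(X=6) replaces the equation X := -3*D - 3*B - 2 with the constant X = 6.
W is not downstream of the intervention, so its value is determined by the original equations.
D = -3*B + 1  [with B=4]  = -11
W = -2*B + D + 4  [with B=4, D=-11]  = -15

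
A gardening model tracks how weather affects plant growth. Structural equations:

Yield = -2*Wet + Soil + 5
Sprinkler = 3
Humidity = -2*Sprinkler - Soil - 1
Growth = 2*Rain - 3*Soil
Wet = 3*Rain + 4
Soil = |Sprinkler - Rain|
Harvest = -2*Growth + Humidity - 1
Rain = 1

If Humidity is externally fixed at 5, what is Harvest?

12

Intervening sets Humidity = 5 and removes its equation (Humidity = -2*Sprinkler - Soil - 1).
Soil = |Sprinkler - Rain|  [with Sprinkler=3, Rain=1]  = 2
Growth = 2*Rain - 3*Soil  [with Rain=1, Soil=2]  = -4
Harvest = -2*Growth + Humidity - 1  [with Growth=-4, Humidity=5]  = 12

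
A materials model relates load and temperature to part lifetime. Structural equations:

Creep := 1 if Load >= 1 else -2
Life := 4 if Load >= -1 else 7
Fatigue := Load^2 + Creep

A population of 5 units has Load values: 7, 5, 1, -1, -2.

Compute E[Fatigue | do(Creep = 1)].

Every unit gets Creep=1 under the intervention. Fatigue values become 50, 26, 2, 2, 5; E[Fatigue|do(Creep=1)] = 17.

17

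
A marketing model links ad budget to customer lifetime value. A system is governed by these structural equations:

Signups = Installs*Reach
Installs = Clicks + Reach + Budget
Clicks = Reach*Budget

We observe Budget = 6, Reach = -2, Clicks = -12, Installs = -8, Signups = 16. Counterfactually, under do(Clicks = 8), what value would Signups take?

do(Clicks=8) replaces the equation Clicks = Reach*Budget with the constant Clicks = 8.
Installs = Clicks + Reach + Budget  [with Clicks=8, Reach=-2, Budget=6]  = 12
Signups = Installs*Reach  [with Installs=12, Reach=-2]  = -24

-24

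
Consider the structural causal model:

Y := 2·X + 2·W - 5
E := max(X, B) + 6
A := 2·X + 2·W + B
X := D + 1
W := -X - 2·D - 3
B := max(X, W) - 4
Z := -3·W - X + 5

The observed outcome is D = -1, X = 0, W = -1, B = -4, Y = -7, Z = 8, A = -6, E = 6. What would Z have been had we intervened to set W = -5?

The intervention breaks the incoming arrows to W: W := -X - 2·D - 3 no longer applies, and W = -5.
X = D + 1  [with D=-1]  = 0
Z = -3·W - X + 5  [with W=-5, X=0]  = 20

20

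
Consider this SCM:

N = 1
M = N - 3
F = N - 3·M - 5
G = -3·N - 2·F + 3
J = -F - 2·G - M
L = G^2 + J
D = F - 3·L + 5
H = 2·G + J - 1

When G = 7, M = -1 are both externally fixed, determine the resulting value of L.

37

The joint intervention fixes G = 7, M = -1, removing each variable's own equation.
F = N - 3·M - 5  [with N=1, M=-1]  = -1
J = -F - 2·G - M  [with F=-1, G=7, M=-1]  = -12
L = G^2 + J  [with G=7, J=-12]  = 37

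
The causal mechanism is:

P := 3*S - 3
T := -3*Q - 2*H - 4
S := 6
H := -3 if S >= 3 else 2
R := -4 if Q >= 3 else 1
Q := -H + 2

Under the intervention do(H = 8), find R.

do(H=8) replaces the equation H := -3 if S >= 3 else 2 with the constant H = 8.
Q = -H + 2  [with H=8]  = -6
R = -4 if Q >= 3 else 1  [with Q=-6]  = 1

1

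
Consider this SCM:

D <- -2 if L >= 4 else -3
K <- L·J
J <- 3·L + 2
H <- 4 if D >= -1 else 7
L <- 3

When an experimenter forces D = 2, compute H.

do(D=2) replaces the equation D <- -2 if L >= 4 else -3 with the constant D = 2.
H = 4 if D >= -1 else 7  [with D=2]  = 4

4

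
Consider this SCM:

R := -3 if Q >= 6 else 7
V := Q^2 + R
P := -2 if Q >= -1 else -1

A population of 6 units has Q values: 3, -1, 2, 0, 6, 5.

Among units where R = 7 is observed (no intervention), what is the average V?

14.8

E[V|R=7] averages over only the 5 units with R=7 (Q = 3, -1, 2, 0, 5): V = 16, 8, 11, 7, 32, mean 14.8.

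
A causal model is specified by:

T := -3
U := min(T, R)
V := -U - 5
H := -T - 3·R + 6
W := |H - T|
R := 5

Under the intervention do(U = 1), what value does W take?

The intervention breaks the incoming arrows to U: U := min(T, R) no longer applies, and U = 1.
No directed path runs from U to W, so W keeps its natural value.
H = -T - 3·R + 6  [with T=-3, R=5]  = -6
W = |H - T|  [with H=-6, T=-3]  = 3

3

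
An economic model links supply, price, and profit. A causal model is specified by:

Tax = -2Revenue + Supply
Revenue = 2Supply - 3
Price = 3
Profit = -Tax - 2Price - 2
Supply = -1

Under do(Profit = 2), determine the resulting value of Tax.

9

The intervention breaks the incoming arrows to Profit: Profit = -Tax - 2Price - 2 no longer applies, and Profit = 2.
Since Tax is not a descendant of the intervened variable, it is unaffected.
Revenue = 2Supply - 3  [with Supply=-1]  = -5
Tax = -2Revenue + Supply  [with Revenue=-5, Supply=-1]  = 9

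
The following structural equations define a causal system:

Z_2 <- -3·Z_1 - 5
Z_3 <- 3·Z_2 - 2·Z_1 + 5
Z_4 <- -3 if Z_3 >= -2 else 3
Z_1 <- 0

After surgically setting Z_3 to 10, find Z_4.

-3

The intervention breaks the incoming arrows to Z_3: Z_3 <- 3·Z_2 - 2·Z_1 + 5 no longer applies, and Z_3 = 10.
Z_4 = -3 if Z_3 >= -2 else 3  [with Z_3=10]  = -3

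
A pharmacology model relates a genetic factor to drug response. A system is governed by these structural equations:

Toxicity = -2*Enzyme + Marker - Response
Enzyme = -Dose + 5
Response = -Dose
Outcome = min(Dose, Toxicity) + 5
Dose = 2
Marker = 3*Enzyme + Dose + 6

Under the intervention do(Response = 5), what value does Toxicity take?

6

Intervening sets Response = 5 and removes its equation (Response = -Dose).
Enzyme = -Dose + 5  [with Dose=2]  = 3
Marker = 3*Enzyme + Dose + 6  [with Enzyme=3, Dose=2]  = 17
Toxicity = -2*Enzyme + Marker - Response  [with Enzyme=3, Marker=17, Response=5]  = 6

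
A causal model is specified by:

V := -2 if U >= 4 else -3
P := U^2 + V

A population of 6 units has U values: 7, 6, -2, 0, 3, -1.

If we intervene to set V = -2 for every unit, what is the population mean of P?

14.5

The intervention sets V=-2 in all 6 units regardless of U. Recomputing P per unit gives 47, 34, 2, -2, 7, -1; average 14.5.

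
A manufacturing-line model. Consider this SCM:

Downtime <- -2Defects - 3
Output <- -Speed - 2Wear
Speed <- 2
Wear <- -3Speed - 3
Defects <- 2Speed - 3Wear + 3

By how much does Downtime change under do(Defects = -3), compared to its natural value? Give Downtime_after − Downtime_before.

do(Defects=-3) replaces the equation Defects <- 2Speed - 3Wear + 3 with the constant Defects = -3.
Downtime = -2Defects - 3  [with Defects=-3]  = 3
Without intervention: Wear = -3Speed - 3  [with Speed=2]  = -9; Defects = 2Speed - 3Wear + 3  [with Speed=2, Wear=-9]  = 34; Downtime = -2Defects - 3  [with Defects=34]  = -71.
Change = 3 − (-71) = 74.

74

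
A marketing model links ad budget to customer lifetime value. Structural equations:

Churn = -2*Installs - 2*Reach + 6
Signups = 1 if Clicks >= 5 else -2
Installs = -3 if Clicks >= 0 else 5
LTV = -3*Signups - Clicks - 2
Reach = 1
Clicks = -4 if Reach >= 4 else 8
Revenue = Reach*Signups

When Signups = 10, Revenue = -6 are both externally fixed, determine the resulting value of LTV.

-40

Setting Signups = 10, Revenue = -6 by intervention discards those variables' equations.
Clicks = -4 if Reach >= 4 else 8  [with Reach=1]  = 8
LTV = -3*Signups - Clicks - 2  [with Signups=10, Clicks=8]  = -40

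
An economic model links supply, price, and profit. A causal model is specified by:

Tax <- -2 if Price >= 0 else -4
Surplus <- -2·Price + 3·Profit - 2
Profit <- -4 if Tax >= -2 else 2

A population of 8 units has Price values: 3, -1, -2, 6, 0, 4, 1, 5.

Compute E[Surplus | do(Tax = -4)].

0

The intervention sets Tax=-4 in all 8 units regardless of Price. Recomputing Surplus per unit gives -2, 6, 8, -8, 4, -4, 2, -6; average 0.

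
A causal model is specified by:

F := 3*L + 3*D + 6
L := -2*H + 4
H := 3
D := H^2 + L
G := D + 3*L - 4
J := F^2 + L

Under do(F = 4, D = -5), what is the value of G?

Under do(F = 4, D = -5), each intervened variable's structural equation is replaced by its fixed value.
L = -2*H + 4  [with H=3]  = -2
G = D + 3*L - 4  [with D=-5, L=-2]  = -15

-15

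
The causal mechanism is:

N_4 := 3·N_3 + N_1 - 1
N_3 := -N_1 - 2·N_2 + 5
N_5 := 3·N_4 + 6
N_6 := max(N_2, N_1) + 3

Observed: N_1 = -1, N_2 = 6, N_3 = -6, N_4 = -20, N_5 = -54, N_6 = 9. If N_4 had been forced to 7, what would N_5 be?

Intervening sets N_4 = 7 and removes its equation (N_4 := 3·N_3 + N_1 - 1).
N_5 = 3·N_4 + 6  [with N_4=7]  = 27

27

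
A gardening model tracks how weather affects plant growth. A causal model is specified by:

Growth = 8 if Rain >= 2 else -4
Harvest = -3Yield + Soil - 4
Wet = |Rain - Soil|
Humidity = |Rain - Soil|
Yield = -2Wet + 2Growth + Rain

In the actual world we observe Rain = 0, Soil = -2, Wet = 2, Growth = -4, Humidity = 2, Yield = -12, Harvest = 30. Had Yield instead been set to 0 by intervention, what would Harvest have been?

Intervening sets Yield = 0 and removes its equation (Yield = -2Wet + 2Growth + Rain).
Harvest = -3Yield + Soil - 4  [with Yield=0, Soil=-2]  = -6

-6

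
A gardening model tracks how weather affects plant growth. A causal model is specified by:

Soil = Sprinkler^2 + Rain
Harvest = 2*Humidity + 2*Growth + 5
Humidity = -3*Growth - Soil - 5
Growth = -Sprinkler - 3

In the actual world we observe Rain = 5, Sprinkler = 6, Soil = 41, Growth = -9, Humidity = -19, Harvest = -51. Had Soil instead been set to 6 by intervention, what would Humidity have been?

16

do(Soil=6) replaces the equation Soil = Sprinkler^2 + Rain with the constant Soil = 6.
Growth = -Sprinkler - 3  [with Sprinkler=6]  = -9
Humidity = -3*Growth - Soil - 5  [with Growth=-9, Soil=6]  = 16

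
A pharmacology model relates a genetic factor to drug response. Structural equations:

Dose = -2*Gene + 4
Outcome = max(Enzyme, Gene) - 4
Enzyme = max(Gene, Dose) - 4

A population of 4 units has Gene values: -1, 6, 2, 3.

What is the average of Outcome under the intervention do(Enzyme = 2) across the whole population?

-0.75

Under do(Enzyme=2), Enzyme's equation is replaced by Enzyme=2 for every unit. Per-unit Outcome: -2, 2, -2, -1. Mean = -0.75.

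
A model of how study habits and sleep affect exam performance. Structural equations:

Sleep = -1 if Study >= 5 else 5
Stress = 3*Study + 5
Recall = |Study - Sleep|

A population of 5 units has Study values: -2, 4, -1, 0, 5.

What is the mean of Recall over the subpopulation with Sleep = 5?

4.75

Conditioning on Sleep=5 selects the 4 unit(s) with Study ∈ {-2, 4, -1, 0}. Their Recall values: 7, 1, 6, 5. Mean = 4.75.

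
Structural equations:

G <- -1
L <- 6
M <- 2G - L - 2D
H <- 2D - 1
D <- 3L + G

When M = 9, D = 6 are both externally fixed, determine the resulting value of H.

The joint intervention fixes M = 9, D = 6, removing each variable's own equation.
H = 2D - 1  [with D=6]  = 11

11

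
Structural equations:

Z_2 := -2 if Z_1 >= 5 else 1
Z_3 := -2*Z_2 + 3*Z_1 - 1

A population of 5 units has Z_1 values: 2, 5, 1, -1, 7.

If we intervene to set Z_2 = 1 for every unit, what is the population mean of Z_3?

The intervention sets Z_2=1 in all 5 units regardless of Z_1. Recomputing Z_3 per unit gives 3, 12, 0, -6, 18; average 5.4.

5.4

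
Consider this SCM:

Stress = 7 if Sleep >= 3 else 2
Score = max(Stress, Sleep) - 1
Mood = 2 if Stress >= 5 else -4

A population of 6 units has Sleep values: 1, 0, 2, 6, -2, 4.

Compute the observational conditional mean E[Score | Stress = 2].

1

E[Score|Stress=2] averages over only the 4 units with Stress=2 (Sleep = 1, 0, 2, -2): Score = 1, 1, 1, 1, mean 1.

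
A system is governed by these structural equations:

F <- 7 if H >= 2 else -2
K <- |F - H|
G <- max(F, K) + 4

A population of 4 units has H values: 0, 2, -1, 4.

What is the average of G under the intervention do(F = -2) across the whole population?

do(F=-2) breaks F's dependence on H. With F=-2 fixed, G across the units is 6, 8, 5, 10, mean 7.25.

7.25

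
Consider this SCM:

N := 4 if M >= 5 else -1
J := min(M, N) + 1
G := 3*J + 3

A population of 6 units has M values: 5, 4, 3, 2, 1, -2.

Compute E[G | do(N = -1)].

Under do(N=-1), N's equation is replaced by N=-1 for every unit. Per-unit G: 3, 3, 3, 3, 3, 0. Mean = 2.5.

2.5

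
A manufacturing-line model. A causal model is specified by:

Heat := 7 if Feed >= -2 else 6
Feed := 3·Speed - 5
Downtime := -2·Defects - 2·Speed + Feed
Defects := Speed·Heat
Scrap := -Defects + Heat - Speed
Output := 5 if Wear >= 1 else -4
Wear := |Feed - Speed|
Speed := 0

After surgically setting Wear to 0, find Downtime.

-5

do(Wear=0) replaces the equation Wear := |Feed - Speed| with the constant Wear = 0.
No directed path runs from Wear to Downtime, so Downtime keeps its natural value.
Feed = 3·Speed - 5  [with Speed=0]  = -5
Heat = 7 if Feed >= -2 else 6  [with Feed=-5]  = 6
Defects = Speed·Heat  [with Speed=0, Heat=6]  = 0
Downtime = -2·Defects - 2·Speed + Feed  [with Defects=0, Speed=0, Feed=-5]  = -5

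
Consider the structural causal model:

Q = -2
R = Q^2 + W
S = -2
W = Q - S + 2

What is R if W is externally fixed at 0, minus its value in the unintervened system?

-2

The intervention breaks the incoming arrows to W: W = Q - S + 2 no longer applies, and W = 0.
R = Q^2 + W  [with Q=-2, W=0]  = 4
Without intervention: W = Q - S + 2  [with Q=-2, S=-2]  = 2; R = Q^2 + W  [with Q=-2, W=2]  = 6.
Change = 4 − 6 = -2.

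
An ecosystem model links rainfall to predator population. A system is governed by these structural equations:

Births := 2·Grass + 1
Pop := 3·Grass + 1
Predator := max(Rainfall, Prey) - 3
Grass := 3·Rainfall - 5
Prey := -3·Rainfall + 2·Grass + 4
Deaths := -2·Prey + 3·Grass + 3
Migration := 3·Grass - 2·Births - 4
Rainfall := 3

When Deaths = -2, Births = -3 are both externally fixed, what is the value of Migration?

Setting Deaths = -2, Births = -3 by intervention discards those variables' equations.
Grass = 3·Rainfall - 5  [with Rainfall=3]  = 4
Migration = 3·Grass - 2·Births - 4  [with Grass=4, Births=-3]  = 14

14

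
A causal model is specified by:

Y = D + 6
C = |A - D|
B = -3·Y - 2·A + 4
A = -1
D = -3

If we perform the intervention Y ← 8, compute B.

-18

do(Y=8) replaces the equation Y = D + 6 with the constant Y = 8.
B = -3·Y - 2·A + 4  [with Y=8, A=-1]  = -18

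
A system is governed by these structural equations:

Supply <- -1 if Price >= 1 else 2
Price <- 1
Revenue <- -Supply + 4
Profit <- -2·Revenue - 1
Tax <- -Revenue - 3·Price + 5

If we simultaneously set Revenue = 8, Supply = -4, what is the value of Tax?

-6

The joint intervention fixes Revenue = 8, Supply = -4, removing each variable's own equation.
Tax = -Revenue - 3·Price + 5  [with Revenue=8, Price=1]  = -6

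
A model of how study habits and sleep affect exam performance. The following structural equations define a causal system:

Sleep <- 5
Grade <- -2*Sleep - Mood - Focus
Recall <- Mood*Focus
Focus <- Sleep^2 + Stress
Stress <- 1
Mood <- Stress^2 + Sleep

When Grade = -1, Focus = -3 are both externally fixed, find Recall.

Under do(Grade = -1, Focus = -3), each intervened variable's structural equation is replaced by its fixed value.
Mood = Stress^2 + Sleep  [with Stress=1, Sleep=5]  = 6
Recall = Mood*Focus  [with Mood=6, Focus=-3]  = -18

-18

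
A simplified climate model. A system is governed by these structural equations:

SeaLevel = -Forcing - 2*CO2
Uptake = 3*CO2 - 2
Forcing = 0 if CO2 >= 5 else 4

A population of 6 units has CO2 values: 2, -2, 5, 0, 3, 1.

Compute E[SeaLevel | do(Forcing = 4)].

Under do(Forcing=4), Forcing's equation is replaced by Forcing=4 for every unit. Per-unit SeaLevel: -8, 0, -14, -4, -10, -6. Mean = -7.

-7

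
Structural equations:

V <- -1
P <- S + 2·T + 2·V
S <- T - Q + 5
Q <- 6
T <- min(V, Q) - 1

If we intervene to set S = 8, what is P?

2

Intervening sets S = 8 and removes its equation (S <- T - Q + 5).
T = min(V, Q) - 1  [with V=-1, Q=6]  = -2
P = S + 2·T + 2·V  [with S=8, T=-2, V=-1]  = 2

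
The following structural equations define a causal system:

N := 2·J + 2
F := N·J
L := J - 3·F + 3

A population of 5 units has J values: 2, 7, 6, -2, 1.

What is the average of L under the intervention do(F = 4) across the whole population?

-6.2

Every unit gets F=4 under the intervention. L values become -7, -2, -3, -11, -8; E[L|do(F=4)] = -6.2.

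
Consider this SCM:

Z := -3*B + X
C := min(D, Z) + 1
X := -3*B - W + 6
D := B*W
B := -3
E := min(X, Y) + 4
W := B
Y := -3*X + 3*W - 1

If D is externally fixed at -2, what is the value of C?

The intervention breaks the incoming arrows to D: D := B*W no longer applies, and D = -2.
W = B  [with B=-3]  = -3
X = -3*B - W + 6  [with B=-3, W=-3]  = 18
Z = -3*B + X  [with B=-3, X=18]  = 27
C = min(D, Z) + 1  [with D=-2, Z=27]  = -1

-1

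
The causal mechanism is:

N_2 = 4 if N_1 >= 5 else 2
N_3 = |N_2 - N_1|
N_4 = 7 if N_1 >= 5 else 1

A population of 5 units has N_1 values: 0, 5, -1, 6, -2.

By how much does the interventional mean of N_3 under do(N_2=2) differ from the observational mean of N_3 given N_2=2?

0.2

do(N_2=2) breaks N_2's dependence on N_1. With N_2=2 fixed, N_3 across the units is 2, 3, 3, 4, 4, mean 3.2.
Observing N_2=2 restricts to units where N_2's equation naturally yields 2: N_1 ∈ {0, -1, -2}. In that subpopulation N_3 = 2, 3, 4, mean 3.
Difference = 3.2 − 3 = 0.2.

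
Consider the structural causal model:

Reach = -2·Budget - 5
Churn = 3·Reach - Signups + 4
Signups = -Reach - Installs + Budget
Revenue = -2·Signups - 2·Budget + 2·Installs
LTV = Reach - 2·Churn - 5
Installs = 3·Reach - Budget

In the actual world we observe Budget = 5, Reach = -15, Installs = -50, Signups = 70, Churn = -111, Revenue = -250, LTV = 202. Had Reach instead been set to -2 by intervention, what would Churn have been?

-20

do(Reach=-2) replaces the equation Reach = -2·Budget - 5 with the constant Reach = -2.
Installs = 3·Reach - Budget  [with Reach=-2, Budget=5]  = -11
Signups = -Reach - Installs + Budget  [with Reach=-2, Installs=-11, Budget=5]  = 18
Churn = 3·Reach - Signups + 4  [with Reach=-2, Signups=18]  = -20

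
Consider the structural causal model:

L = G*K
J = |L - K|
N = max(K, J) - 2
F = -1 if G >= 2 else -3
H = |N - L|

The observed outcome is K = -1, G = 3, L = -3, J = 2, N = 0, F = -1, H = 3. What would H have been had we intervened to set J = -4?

0

The intervention breaks the incoming arrows to J: J = |L - K| no longer applies, and J = -4.
L = G*K  [with G=3, K=-1]  = -3
N = max(K, J) - 2  [with K=-1, J=-4]  = -3
H = |N - L|  [with N=-3, L=-3]  = 0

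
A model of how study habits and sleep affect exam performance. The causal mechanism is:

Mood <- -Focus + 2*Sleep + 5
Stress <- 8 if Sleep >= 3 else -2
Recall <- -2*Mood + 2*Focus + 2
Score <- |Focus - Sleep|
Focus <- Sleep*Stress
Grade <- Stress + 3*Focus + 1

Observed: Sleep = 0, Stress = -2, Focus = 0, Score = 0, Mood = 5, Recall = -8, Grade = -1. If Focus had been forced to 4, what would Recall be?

The intervention breaks the incoming arrows to Focus: Focus <- Sleep*Stress no longer applies, and Focus = 4.
Mood = -Focus + 2*Sleep + 5  [with Focus=4, Sleep=0]  = 1
Recall = -2*Mood + 2*Focus + 2  [with Mood=1, Focus=4]  = 8

8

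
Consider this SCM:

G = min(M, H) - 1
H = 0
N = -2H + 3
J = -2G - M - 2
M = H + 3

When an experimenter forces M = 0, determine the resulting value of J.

0

Under do(M=0), the mechanism M = H + 3 is discarded; M is fixed at 0.
G = min(M, H) - 1  [with M=0, H=0]  = -1
J = -2G - M - 2  [with G=-1, M=0]  = 0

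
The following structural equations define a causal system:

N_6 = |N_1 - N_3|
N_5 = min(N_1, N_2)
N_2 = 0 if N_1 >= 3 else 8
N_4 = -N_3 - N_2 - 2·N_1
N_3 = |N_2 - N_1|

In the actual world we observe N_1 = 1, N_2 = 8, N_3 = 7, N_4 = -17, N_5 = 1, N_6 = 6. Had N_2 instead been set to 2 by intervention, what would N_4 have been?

-5

Under do(N_2=2), the mechanism N_2 = 0 if N_1 >= 3 else 8 is discarded; N_2 is fixed at 2.
N_3 = |N_2 - N_1|  [with N_2=2, N_1=1]  = 1
N_4 = -N_3 - N_2 - 2·N_1  [with N_3=1, N_2=2, N_1=1]  = -5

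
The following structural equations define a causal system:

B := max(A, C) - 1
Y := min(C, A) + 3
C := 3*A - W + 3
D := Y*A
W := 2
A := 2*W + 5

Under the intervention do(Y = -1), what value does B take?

27

Under do(Y=-1), the mechanism Y := min(C, A) + 3 is discarded; Y is fixed at -1.
Since B is not a descendant of the intervened variable, it is unaffected.
A = 2*W + 5  [with W=2]  = 9
C = 3*A - W + 3  [with A=9, W=2]  = 28
B = max(A, C) - 1  [with A=9, C=28]  = 27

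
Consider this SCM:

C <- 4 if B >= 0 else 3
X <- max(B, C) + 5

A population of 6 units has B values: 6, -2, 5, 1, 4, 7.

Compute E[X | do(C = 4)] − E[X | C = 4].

The intervention sets C=4 in all 6 units regardless of B. Recomputing X per unit gives 11, 9, 10, 9, 9, 12; average 10.
Conditioning on C=4 selects the 5 unit(s) with B ∈ {6, 5, 1, 4, 7}. Their X values: 11, 10, 9, 9, 12. Mean = 10.2.
Difference = 10 − 10.2 = -0.2.

-0.2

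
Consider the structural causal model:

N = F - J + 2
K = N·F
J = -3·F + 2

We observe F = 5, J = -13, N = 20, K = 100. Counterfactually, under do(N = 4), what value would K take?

The intervention breaks the incoming arrows to N: N = F - J + 2 no longer applies, and N = 4.
K = N·F  [with N=4, F=5]  = 20

20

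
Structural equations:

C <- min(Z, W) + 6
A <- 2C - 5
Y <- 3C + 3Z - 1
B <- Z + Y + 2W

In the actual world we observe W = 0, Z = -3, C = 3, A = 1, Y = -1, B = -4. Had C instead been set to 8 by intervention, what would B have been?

The intervention breaks the incoming arrows to C: C <- min(Z, W) + 6 no longer applies, and C = 8.
Y = 3C + 3Z - 1  [with C=8, Z=-3]  = 14
B = Z + Y + 2W  [with Z=-3, Y=14, W=0]  = 11

11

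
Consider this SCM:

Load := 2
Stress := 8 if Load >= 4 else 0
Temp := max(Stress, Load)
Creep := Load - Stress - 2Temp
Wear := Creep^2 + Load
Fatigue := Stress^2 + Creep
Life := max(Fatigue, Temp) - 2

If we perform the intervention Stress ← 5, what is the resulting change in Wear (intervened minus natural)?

165

do(Stress=5) replaces the equation Stress := 8 if Load >= 4 else 0 with the constant Stress = 5.
Temp = max(Stress, Load)  [with Stress=5, Load=2]  = 5
Creep = Load - Stress - 2Temp  [with Load=2, Stress=5, Temp=5]  = -13
Wear = Creep^2 + Load  [with Creep=-13, Load=2]  = 171
Without intervention: Stress = 8 if Load >= 4 else 0  [with Load=2]  = 0; Temp = max(Stress, Load)  [with Stress=0, Load=2]  = 2; Creep = Load - Stress - 2Temp  [with Load=2, Stress=0, Temp=2]  = -2; Wear = Creep^2 + Load  [with Creep=-2, Load=2]  = 6.
Change = 171 − 6 = 165.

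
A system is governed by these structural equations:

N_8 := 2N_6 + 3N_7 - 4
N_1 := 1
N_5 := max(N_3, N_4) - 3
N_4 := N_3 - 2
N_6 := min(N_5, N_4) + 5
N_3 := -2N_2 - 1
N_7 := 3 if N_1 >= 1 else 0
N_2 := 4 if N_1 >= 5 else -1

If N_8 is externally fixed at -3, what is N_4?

The intervention breaks the incoming arrows to N_8: N_8 := 2N_6 + 3N_7 - 4 no longer applies, and N_8 = -3.
Since N_4 is not a descendant of the intervened variable, it is unaffected.
N_2 = 4 if N_1 >= 5 else -1  [with N_1=1]  = -1
N_3 = -2N_2 - 1  [with N_2=-1]  = 1
N_4 = N_3 - 2  [with N_3=1]  = -1

-1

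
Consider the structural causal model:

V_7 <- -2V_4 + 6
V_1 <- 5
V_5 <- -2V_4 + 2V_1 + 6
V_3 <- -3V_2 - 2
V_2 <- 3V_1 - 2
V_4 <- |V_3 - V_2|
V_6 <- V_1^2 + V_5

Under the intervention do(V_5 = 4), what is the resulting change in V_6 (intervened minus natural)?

The intervention breaks the incoming arrows to V_5: V_5 <- -2V_4 + 2V_1 + 6 no longer applies, and V_5 = 4.
V_6 = V_1^2 + V_5  [with V_1=5, V_5=4]  = 29
Without intervention: V_2 = 3V_1 - 2  [with V_1=5]  = 13; V_3 = -3V_2 - 2  [with V_2=13]  = -41; V_4 = |V_3 - V_2|  [with V_3=-41, V_2=13]  = 54; V_5 = -2V_4 + 2V_1 + 6  [with V_4=54, V_1=5]  = -92; V_6 = V_1^2 + V_5  [with V_1=5, V_5=-92]  = -67.
Change = 29 − (-67) = 96.

96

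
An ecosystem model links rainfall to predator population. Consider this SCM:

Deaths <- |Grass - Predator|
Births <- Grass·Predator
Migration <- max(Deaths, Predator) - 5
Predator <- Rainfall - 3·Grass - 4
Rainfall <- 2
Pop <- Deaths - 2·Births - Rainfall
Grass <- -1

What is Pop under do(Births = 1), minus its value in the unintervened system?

The intervention breaks the incoming arrows to Births: Births <- Grass·Predator no longer applies, and Births = 1.
Predator = Rainfall - 3·Grass - 4  [with Rainfall=2, Grass=-1]  = 1
Deaths = |Grass - Predator|  [with Grass=-1, Predator=1]  = 2
Pop = Deaths - 2·Births - Rainfall  [with Deaths=2, Births=1, Rainfall=2]  = -2
Without intervention: Predator = Rainfall - 3·Grass - 4  [with Rainfall=2, Grass=-1]  = 1; Births = Grass·Predator  [with Grass=-1, Predator=1]  = -1; Deaths = |Grass - Predator|  [with Grass=-1, Predator=1]  = 2; Pop = Deaths - 2·Births - Rainfall  [with Deaths=2, Births=-1, Rainfall=2]  = 2.
Change = -2 − 2 = -4.

-4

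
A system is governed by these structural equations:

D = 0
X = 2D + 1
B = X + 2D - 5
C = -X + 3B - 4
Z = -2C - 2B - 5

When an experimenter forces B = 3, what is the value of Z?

-19

do(B=3) replaces the equation B = X + 2D - 5 with the constant B = 3.
X = 2D + 1  [with D=0]  = 1
C = -X + 3B - 4  [with X=1, B=3]  = 4
Z = -2C - 2B - 5  [with C=4, B=3]  = -19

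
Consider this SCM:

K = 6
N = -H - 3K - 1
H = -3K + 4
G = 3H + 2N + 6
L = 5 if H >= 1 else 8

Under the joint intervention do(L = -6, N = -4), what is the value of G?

Under do(L = -6, N = -4), each intervened variable's structural equation is replaced by its fixed value.
H = -3K + 4  [with K=6]  = -14
G = 3H + 2N + 6  [with H=-14, N=-4]  = -44

-44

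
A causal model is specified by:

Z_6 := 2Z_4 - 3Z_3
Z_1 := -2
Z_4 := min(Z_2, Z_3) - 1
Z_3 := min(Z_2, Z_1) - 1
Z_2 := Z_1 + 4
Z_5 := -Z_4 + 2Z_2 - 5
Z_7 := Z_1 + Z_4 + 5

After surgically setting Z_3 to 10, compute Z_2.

Under do(Z_3=10), the mechanism Z_3 := min(Z_2, Z_1) - 1 is discarded; Z_3 is fixed at 10.
Since Z_2 is not a descendant of the intervened variable, it is unaffected.
Z_2 = Z_1 + 4  [with Z_1=-2]  = 2

2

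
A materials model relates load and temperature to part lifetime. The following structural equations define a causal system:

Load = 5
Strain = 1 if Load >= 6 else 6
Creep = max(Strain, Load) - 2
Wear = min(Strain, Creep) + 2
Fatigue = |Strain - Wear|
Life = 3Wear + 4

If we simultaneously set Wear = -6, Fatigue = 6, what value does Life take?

The joint intervention fixes Wear = -6, Fatigue = 6, removing each variable's own equation.
Life = 3Wear + 4  [with Wear=-6]  = -14

-14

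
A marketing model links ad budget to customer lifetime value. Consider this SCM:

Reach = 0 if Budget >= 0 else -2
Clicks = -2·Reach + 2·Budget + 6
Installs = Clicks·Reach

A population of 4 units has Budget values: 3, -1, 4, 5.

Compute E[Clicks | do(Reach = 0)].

11.5

Every unit gets Reach=0 under the intervention. Clicks values become 12, 4, 14, 16; E[Clicks|do(Reach=0)] = 11.5.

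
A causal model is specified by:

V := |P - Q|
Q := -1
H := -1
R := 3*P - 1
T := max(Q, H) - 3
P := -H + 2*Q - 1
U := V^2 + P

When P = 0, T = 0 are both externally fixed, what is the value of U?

Under do(P = 0, T = 0), each intervened variable's structural equation is replaced by its fixed value.
V = |P - Q|  [with P=0, Q=-1]  = 1
U = V^2 + P  [with V=1, P=0]  = 1

1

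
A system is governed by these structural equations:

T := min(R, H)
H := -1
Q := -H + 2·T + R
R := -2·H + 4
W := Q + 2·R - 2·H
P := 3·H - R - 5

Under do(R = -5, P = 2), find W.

-22

Setting R = -5, P = 2 by intervention discards those variables' equations.
T = min(R, H)  [with R=-5, H=-1]  = -5
Q = -H + 2·T + R  [with H=-1, T=-5, R=-5]  = -14
W = Q + 2·R - 2·H  [with Q=-14, R=-5, H=-1]  = -22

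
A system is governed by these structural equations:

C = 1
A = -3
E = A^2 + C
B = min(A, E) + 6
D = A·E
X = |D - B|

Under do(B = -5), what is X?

Under do(B=-5), the mechanism B = min(A, E) + 6 is discarded; B is fixed at -5.
E = A^2 + C  [with A=-3, C=1]  = 10
D = A·E  [with A=-3, E=10]  = -30
X = |D - B|  [with D=-30, B=-5]  = 25

25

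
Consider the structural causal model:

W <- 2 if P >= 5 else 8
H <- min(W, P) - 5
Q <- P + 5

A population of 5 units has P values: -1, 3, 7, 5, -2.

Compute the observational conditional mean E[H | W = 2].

-3

E[H|W=2] averages over only the 2 units with W=2 (P = 7, 5): H = -3, -3, mean -3.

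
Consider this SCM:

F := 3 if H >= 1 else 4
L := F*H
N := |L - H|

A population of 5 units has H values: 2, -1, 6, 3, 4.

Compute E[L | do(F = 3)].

Every unit gets F=3 under the intervention. L values become 6, -3, 18, 9, 12; E[L|do(F=3)] = 8.4.

8.4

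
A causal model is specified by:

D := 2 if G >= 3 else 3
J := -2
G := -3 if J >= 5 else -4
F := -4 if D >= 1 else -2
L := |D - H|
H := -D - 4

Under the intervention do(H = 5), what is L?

Intervening sets H = 5 and removes its equation (H := -D - 4).
G = -3 if J >= 5 else -4  [with J=-2]  = -4
D = 2 if G >= 3 else 3  [with G=-4]  = 3
L = |D - H|  [with D=3, H=5]  = 2

2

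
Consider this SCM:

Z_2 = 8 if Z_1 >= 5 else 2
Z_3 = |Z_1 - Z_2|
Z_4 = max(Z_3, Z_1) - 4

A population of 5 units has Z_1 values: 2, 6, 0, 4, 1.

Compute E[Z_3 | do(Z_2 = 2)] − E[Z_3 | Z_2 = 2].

The intervention sets Z_2=2 in all 5 units regardless of Z_1. Recomputing Z_3 per unit gives 0, 4, 2, 2, 1; average 1.8.
Observing Z_2=2 restricts to units where Z_2's equation naturally yields 2: Z_1 ∈ {2, 0, 4, 1}. In that subpopulation Z_3 = 0, 2, 2, 1, mean 1.25.
Difference = 1.8 − 1.25 = 0.55.

0.55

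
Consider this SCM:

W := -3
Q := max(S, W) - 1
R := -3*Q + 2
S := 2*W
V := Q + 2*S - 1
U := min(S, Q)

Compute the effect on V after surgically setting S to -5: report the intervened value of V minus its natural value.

2

Under do(S=-5), the mechanism S := 2*W is discarded; S is fixed at -5.
Q = max(S, W) - 1  [with S=-5, W=-3]  = -4
V = Q + 2*S - 1  [with Q=-4, S=-5]  = -15
Without intervention: S = 2*W  [with W=-3]  = -6; Q = max(S, W) - 1  [with S=-6, W=-3]  = -4; V = Q + 2*S - 1  [with Q=-4, S=-6]  = -17.
Change = -15 − (-17) = 2.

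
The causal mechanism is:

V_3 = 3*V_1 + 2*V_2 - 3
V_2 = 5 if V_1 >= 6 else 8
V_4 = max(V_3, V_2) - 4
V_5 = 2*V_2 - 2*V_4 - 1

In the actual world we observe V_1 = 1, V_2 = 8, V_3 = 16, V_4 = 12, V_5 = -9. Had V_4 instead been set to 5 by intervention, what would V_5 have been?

Intervening sets V_4 = 5 and removes its equation (V_4 = max(V_3, V_2) - 4).
V_2 = 5 if V_1 >= 6 else 8  [with V_1=1]  = 8
V_5 = 2*V_2 - 2*V_4 - 1  [with V_2=8, V_4=5]  = 5

5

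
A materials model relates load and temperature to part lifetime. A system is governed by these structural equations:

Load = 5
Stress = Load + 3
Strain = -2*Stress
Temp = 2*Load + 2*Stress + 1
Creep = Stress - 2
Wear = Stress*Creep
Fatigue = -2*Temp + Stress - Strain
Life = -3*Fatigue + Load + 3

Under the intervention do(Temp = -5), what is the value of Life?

do(Temp=-5) replaces the equation Temp = 2*Load + 2*Stress + 1 with the constant Temp = -5.
Stress = Load + 3  [with Load=5]  = 8
Strain = -2*Stress  [with Stress=8]  = -16
Fatigue = -2*Temp + Stress - Strain  [with Temp=-5, Stress=8, Strain=-16]  = 34
Life = -3*Fatigue + Load + 3  [with Fatigue=34, Load=5]  = -94

-94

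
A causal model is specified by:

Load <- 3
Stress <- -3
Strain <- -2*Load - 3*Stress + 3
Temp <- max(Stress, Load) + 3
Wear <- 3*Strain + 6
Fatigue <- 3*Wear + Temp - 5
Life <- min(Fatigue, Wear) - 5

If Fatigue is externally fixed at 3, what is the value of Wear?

24

do(Fatigue=3) replaces the equation Fatigue <- 3*Wear + Temp - 5 with the constant Fatigue = 3.
Since Wear is not a descendant of the intervened variable, it is unaffected.
Strain = -2*Load - 3*Stress + 3  [with Load=3, Stress=-3]  = 6
Wear = 3*Strain + 6  [with Strain=6]  = 24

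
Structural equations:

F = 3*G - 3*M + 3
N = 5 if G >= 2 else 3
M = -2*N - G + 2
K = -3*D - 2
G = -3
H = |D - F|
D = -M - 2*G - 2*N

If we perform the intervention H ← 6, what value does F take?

-3

Intervening sets H = 6 and removes its equation (H = |D - F|).
Since F is not a descendant of the intervened variable, it is unaffected.
N = 5 if G >= 2 else 3  [with G=-3]  = 3
M = -2*N - G + 2  [with N=3, G=-3]  = -1
F = 3*G - 3*M + 3  [with G=-3, M=-1]  = -3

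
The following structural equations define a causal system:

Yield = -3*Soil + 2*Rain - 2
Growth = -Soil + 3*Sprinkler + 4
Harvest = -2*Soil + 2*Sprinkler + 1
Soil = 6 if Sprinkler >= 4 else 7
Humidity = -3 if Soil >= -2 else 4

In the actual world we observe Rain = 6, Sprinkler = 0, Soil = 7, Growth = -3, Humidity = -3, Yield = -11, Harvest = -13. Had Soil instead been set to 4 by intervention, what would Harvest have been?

-7

The intervention breaks the incoming arrows to Soil: Soil = 6 if Sprinkler >= 4 else 7 no longer applies, and Soil = 4.
Harvest = -2*Soil + 2*Sprinkler + 1  [with Soil=4, Sprinkler=0]  = -7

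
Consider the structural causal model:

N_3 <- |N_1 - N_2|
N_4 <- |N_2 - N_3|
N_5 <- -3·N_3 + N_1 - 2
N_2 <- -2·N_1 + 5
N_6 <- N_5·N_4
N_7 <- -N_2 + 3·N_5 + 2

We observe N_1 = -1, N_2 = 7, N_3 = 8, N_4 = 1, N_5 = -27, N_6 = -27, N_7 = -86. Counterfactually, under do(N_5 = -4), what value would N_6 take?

-4

The intervention breaks the incoming arrows to N_5: N_5 <- -3·N_3 + N_1 - 2 no longer applies, and N_5 = -4.
N_2 = -2·N_1 + 5  [with N_1=-1]  = 7
N_3 = |N_1 - N_2|  [with N_1=-1, N_2=7]  = 8
N_4 = |N_2 - N_3|  [with N_2=7, N_3=8]  = 1
N_6 = N_5·N_4  [with N_5=-4, N_4=1]  = -4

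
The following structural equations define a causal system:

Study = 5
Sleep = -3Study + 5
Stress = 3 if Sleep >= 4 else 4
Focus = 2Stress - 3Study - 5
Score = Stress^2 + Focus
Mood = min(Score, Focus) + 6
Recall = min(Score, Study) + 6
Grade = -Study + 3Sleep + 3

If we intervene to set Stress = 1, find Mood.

-12

The intervention breaks the incoming arrows to Stress: Stress = 3 if Sleep >= 4 else 4 no longer applies, and Stress = 1.
Focus = 2Stress - 3Study - 5  [with Stress=1, Study=5]  = -18
Score = Stress^2 + Focus  [with Stress=1, Focus=-18]  = -17
Mood = min(Score, Focus) + 6  [with Score=-17, Focus=-18]  = -12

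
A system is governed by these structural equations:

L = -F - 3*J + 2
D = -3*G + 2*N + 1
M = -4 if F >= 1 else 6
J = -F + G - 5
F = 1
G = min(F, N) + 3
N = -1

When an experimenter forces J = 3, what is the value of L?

-8

Intervening sets J = 3 and removes its equation (J = -F + G - 5).
L = -F - 3*J + 2  [with F=1, J=3]  = -8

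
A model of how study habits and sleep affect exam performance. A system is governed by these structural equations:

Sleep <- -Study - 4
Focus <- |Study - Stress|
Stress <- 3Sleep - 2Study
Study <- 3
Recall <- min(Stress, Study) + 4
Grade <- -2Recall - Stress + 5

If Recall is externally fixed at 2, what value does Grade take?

28

The intervention breaks the incoming arrows to Recall: Recall <- min(Stress, Study) + 4 no longer applies, and Recall = 2.
Sleep = -Study - 4  [with Study=3]  = -7
Stress = 3Sleep - 2Study  [with Sleep=-7, Study=3]  = -27
Grade = -2Recall - Stress + 5  [with Recall=2, Stress=-27]  = 28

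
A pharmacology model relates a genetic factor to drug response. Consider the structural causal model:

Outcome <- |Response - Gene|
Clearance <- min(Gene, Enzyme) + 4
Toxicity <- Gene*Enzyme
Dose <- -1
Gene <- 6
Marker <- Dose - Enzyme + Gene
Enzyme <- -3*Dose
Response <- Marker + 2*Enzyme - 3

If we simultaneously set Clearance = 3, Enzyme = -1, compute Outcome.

Setting Clearance = 3, Enzyme = -1 by intervention discards those variables' equations.
Marker = Dose - Enzyme + Gene  [with Dose=-1, Enzyme=-1, Gene=6]  = 6
Response = Marker + 2*Enzyme - 3  [with Marker=6, Enzyme=-1]  = 1
Outcome = |Response - Gene|  [with Response=1, Gene=6]  = 5

5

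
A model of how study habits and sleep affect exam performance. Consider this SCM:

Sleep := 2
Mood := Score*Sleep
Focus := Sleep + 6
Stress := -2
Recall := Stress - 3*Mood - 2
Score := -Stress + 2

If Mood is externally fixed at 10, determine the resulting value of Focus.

8

do(Mood=10) replaces the equation Mood := Score*Sleep with the constant Mood = 10.
Focus is not downstream of the intervention, so its value is determined by the original equations.
Focus = Sleep + 6  [with Sleep=2]  = 8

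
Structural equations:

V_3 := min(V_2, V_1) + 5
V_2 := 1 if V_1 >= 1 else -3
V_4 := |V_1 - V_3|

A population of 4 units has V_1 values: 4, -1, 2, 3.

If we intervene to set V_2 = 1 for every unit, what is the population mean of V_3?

Every unit gets V_2=1 under the intervention. V_3 values become 6, 4, 6, 6; E[V_3|do(V_2=1)] = 5.5.

5.5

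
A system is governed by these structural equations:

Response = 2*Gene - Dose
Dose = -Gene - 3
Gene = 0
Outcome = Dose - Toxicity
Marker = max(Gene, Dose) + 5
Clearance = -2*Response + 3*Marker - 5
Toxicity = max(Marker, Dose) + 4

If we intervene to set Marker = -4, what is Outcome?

-4

The intervention breaks the incoming arrows to Marker: Marker = max(Gene, Dose) + 5 no longer applies, and Marker = -4.
Dose = -Gene - 3  [with Gene=0]  = -3
Toxicity = max(Marker, Dose) + 4  [with Marker=-4, Dose=-3]  = 1
Outcome = Dose - Toxicity  [with Dose=-3, Toxicity=1]  = -4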